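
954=954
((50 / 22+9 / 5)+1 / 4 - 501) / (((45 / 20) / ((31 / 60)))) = -125457 / 1100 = -114.05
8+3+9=20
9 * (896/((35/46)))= 52992/5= 10598.40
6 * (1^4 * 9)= 54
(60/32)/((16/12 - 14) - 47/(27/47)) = -405/20408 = -0.02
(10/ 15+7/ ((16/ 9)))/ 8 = 221/ 384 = 0.58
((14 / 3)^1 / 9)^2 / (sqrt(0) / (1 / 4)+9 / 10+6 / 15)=1960 / 9477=0.21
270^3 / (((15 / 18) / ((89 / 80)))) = 26276805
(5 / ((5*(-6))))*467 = -467 / 6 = -77.83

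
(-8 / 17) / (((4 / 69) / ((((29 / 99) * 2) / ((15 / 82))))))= -218776 / 8415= -26.00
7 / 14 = 1 / 2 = 0.50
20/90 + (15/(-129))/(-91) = 7871/35217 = 0.22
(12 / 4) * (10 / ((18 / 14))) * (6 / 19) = 140 / 19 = 7.37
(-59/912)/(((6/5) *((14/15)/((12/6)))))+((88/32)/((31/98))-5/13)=42159223/5145504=8.19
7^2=49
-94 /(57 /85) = -140.18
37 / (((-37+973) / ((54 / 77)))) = 111 / 4004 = 0.03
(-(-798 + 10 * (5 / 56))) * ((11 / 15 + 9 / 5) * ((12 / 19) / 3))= 44638 / 105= 425.12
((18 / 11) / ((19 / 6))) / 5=108 / 1045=0.10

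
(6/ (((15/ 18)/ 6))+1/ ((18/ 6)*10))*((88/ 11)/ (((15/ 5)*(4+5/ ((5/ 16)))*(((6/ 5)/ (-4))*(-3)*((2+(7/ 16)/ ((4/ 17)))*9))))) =166016/ 900315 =0.18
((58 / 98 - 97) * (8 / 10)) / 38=-9448 / 4655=-2.03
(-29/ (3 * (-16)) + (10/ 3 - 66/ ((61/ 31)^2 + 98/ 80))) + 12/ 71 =-1968068655/ 222575344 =-8.84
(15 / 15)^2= 1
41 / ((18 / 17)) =697 / 18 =38.72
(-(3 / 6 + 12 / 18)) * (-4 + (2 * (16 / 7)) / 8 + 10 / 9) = 73 / 27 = 2.70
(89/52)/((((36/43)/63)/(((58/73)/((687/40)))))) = 3884405/651963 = 5.96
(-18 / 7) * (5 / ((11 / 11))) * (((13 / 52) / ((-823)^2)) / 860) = -9 / 1631008232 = -0.00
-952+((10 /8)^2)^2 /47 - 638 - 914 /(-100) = -475507063 /300800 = -1580.81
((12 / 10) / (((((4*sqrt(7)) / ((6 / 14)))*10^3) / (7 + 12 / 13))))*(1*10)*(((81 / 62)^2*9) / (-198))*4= -6082047*sqrt(7) / 13467454000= -0.00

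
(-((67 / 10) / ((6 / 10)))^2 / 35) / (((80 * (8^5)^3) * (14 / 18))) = -4489 / 2758454771764428800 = -0.00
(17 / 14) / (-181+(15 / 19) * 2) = -323 / 47726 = -0.01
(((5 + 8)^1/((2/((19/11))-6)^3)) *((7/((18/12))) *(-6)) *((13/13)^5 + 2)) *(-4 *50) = -46812675/24334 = -1923.76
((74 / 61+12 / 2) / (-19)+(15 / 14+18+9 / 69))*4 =14048834 / 186599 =75.29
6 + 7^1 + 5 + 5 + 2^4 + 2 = 41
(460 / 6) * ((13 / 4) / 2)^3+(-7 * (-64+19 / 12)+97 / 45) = 768.05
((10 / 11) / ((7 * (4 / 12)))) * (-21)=-90 / 11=-8.18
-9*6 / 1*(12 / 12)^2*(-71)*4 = 15336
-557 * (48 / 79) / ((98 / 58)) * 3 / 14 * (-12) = 515.05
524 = 524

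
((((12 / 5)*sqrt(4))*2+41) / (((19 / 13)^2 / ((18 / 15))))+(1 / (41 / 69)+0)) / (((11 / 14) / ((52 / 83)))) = 8110609416 / 337832825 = 24.01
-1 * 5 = -5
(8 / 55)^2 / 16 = 4 / 3025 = 0.00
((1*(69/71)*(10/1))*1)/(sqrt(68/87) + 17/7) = 420210/91093 - 67620*sqrt(1479)/1548581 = 2.93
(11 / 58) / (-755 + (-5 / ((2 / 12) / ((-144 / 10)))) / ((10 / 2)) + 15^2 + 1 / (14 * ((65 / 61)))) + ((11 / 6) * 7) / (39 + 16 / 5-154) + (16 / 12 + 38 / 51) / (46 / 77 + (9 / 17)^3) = 5918277010950689 / 2215180695710658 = 2.67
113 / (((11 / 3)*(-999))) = -113 / 3663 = -0.03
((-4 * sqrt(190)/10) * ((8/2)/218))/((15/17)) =-68 * sqrt(190)/8175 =-0.11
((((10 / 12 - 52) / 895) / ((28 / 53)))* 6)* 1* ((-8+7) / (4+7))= 16271 / 275660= 0.06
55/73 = 0.75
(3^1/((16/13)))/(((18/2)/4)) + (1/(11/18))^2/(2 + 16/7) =12401/7260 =1.71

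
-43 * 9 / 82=-387 / 82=-4.72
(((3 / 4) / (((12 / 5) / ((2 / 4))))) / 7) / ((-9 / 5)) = -25 / 2016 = -0.01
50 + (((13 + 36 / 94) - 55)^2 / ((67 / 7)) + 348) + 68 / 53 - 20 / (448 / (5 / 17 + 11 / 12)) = 103982110344851 / 179223344832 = 580.18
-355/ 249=-1.43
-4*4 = -16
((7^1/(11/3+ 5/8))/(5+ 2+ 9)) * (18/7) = 27/103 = 0.26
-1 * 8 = -8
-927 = -927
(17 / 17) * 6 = 6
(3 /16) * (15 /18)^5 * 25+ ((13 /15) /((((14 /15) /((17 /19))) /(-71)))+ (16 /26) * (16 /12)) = -4035878419 /71705088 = -56.28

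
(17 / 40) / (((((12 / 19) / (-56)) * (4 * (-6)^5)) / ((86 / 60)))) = 0.00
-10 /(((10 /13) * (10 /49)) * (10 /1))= -637 /100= -6.37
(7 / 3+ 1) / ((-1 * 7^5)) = -0.00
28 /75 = 0.37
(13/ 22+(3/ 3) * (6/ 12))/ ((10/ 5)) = 6/ 11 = 0.55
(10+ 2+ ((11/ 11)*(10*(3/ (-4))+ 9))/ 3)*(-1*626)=-7825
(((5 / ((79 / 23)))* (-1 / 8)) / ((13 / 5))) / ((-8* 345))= 5 / 197184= 0.00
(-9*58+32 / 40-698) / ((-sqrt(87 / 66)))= 6096*sqrt(638) / 145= 1061.91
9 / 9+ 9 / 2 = 11 / 2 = 5.50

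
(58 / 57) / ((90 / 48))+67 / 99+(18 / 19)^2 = 2.12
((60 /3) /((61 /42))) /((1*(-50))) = -0.28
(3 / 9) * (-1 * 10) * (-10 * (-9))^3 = -2430000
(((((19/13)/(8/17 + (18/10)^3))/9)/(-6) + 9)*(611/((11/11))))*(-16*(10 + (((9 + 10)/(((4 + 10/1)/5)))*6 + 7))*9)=-12847523694496/281253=-45679597.00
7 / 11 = 0.64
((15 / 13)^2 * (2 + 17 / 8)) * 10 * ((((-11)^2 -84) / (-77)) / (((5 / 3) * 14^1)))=-74925 / 66248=-1.13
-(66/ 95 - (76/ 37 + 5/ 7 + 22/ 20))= 156173/ 49210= 3.17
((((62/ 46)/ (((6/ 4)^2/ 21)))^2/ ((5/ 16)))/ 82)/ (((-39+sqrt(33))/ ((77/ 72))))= -1520519/ 8784045-116963 * sqrt(33)/ 26352135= -0.20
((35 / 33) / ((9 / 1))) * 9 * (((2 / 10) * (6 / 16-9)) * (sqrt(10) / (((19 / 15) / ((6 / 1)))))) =-7245 * sqrt(10) / 836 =-27.41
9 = 9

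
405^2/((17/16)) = 2624400/17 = 154376.47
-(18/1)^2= -324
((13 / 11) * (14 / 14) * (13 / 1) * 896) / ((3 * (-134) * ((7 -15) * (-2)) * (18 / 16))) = -37856 / 19899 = -1.90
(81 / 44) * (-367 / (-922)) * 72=267543 / 5071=52.76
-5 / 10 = -1 / 2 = -0.50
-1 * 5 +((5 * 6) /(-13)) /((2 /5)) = -140 /13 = -10.77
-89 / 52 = -1.71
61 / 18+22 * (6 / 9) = 325 / 18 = 18.06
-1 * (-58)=58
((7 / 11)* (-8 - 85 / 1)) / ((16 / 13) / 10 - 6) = 42315 / 4202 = 10.07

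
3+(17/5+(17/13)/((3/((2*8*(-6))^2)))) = 261536/65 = 4023.63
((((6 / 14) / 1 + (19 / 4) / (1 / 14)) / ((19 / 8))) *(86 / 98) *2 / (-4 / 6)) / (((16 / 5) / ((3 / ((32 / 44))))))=-19944045 / 208544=-95.63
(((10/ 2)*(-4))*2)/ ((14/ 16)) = -320/ 7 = -45.71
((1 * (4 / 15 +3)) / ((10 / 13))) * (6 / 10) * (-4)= -1274 / 125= -10.19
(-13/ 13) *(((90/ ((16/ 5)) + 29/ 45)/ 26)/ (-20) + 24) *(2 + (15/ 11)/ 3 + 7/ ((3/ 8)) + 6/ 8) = -12940812941/ 24710400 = -523.70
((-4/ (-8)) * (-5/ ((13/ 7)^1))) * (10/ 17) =-175/ 221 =-0.79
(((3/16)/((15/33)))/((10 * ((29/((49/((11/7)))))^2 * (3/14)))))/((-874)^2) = 0.00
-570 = -570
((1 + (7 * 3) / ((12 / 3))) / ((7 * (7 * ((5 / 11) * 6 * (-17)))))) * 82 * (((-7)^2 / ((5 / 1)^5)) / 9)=-451 / 1147500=-0.00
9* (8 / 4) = 18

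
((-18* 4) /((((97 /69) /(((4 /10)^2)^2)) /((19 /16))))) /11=-94392 /666875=-0.14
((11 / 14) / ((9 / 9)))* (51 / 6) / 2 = 187 / 56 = 3.34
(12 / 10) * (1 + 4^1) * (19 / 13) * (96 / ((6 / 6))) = 10944 / 13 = 841.85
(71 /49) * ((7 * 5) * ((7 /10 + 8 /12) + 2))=7171 /42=170.74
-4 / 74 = -0.05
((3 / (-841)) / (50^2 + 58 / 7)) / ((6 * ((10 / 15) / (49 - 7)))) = -441 / 29532556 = -0.00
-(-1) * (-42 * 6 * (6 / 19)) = -1512 / 19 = -79.58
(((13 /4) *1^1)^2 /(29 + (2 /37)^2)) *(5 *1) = 231361 /127056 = 1.82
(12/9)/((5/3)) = 4/5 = 0.80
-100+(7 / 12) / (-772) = -926407 / 9264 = -100.00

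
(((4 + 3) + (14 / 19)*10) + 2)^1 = 311 / 19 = 16.37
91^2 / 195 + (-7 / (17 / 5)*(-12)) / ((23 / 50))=564067 / 5865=96.18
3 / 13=0.23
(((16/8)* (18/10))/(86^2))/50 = 9/924500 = 0.00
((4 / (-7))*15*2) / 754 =-60 / 2639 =-0.02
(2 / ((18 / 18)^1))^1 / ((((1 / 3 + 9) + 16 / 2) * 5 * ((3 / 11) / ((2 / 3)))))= 11 / 195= 0.06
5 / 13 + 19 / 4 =267 / 52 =5.13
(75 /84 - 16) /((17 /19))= -8037 /476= -16.88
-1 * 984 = -984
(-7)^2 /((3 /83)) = 4067 /3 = 1355.67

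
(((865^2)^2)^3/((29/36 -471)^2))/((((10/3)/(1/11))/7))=477548610597878513906013191258203125000/3151756619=151518238343351763071529600000.00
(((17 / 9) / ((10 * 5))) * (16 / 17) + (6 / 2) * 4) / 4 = 677 / 225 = 3.01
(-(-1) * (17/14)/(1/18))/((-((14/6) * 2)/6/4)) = -5508/49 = -112.41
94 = 94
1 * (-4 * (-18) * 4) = 288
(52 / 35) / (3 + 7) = 26 / 175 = 0.15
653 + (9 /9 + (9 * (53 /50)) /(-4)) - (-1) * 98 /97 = 12660931 /19400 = 652.63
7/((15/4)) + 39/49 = 1957/735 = 2.66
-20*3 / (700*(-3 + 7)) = -3 / 140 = -0.02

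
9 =9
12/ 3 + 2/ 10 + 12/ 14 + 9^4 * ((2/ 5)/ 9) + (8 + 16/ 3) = 309.99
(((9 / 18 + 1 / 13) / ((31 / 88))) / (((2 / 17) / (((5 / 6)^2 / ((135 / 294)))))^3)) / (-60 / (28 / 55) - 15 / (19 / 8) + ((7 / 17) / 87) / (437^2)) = -28.02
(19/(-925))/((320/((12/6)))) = -19/148000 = -0.00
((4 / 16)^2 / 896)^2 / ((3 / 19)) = 19 / 616562688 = 0.00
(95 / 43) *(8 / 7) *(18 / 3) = 4560 / 301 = 15.15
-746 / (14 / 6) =-2238 / 7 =-319.71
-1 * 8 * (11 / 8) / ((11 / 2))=-2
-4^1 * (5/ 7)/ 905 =-4/ 1267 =-0.00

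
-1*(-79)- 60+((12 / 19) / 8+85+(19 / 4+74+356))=538.83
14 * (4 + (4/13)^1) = 60.31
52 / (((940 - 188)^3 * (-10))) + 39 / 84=0.46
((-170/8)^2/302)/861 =0.00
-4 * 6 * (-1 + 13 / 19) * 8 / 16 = 72 / 19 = 3.79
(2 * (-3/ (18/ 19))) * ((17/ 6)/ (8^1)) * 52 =-4199/ 36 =-116.64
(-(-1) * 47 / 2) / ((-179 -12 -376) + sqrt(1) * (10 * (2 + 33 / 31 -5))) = -1457 / 36354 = -0.04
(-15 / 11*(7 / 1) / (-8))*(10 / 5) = 2.39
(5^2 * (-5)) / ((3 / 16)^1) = -2000 / 3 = -666.67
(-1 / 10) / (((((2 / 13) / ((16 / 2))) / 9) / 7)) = -1638 / 5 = -327.60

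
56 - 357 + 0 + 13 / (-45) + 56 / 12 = -13348 / 45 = -296.62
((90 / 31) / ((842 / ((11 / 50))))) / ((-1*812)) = -99 / 105974120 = -0.00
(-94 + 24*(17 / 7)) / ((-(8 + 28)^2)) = 125 / 4536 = 0.03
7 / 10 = 0.70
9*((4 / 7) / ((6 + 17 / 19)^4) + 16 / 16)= 9.00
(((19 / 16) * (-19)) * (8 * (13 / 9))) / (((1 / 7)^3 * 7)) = -12775.39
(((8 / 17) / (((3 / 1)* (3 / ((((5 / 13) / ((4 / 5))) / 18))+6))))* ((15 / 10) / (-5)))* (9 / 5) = -6 / 8381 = -0.00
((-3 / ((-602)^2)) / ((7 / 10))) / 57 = -5 / 24099866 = -0.00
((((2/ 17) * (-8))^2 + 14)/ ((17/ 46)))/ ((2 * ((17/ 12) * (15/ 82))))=32454288/ 417605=77.72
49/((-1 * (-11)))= 4.45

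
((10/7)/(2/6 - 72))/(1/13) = -78/301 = -0.26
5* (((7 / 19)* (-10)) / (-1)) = 350 / 19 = 18.42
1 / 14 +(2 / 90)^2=2039 / 28350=0.07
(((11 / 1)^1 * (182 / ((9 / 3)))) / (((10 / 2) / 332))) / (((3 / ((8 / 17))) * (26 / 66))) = 4499264 / 255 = 17644.17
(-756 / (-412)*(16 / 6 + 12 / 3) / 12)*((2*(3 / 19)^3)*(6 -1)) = 28350 / 706477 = 0.04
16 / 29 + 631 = 18315 / 29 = 631.55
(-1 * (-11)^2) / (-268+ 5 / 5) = 121 / 267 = 0.45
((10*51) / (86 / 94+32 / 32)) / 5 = 53.27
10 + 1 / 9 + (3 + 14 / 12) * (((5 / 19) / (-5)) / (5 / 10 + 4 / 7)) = 1694 / 171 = 9.91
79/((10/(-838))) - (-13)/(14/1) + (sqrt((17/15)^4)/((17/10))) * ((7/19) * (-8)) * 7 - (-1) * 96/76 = -79404151/11970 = -6633.60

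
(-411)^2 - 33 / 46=7770333 / 46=168920.28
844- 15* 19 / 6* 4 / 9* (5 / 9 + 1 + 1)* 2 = 59624 / 81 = 736.10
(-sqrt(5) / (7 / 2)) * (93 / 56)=-93 * sqrt(5) / 196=-1.06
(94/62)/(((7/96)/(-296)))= -1335552/217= -6154.62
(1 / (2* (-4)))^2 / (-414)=-1 / 26496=-0.00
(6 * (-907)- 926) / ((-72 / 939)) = 249148 / 3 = 83049.33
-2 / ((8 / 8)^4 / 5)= -10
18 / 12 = 3 / 2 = 1.50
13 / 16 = 0.81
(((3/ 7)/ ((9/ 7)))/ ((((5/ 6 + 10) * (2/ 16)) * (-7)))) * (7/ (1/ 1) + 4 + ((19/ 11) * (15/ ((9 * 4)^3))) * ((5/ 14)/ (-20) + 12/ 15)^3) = -306000709723/ 791062272000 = -0.39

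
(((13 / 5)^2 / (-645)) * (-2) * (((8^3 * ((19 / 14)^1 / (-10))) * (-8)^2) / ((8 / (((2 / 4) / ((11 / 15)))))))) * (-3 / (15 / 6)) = 19728384 / 2069375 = 9.53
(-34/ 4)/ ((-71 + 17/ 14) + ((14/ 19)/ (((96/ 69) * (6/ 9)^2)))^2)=0.12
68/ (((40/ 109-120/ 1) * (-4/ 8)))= 1853/ 1630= 1.14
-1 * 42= -42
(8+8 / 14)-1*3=39 / 7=5.57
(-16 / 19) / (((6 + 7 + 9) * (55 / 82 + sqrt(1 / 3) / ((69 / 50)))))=-9369648 / 100305085 + 7423296 * sqrt(3) / 220671187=-0.04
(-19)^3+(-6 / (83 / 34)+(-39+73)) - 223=-585188 / 83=-7050.46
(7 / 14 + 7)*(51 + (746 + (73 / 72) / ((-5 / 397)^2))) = 12940057 / 240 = 53916.90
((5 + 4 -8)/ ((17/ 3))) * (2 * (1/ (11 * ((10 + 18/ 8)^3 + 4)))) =384/ 22048235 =0.00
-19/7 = -2.71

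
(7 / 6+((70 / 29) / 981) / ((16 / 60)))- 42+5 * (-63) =-1124760 / 3161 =-355.82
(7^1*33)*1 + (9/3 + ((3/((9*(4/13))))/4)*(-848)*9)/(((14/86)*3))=-27967/7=-3995.29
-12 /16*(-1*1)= 0.75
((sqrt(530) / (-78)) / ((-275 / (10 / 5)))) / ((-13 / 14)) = -14*sqrt(530) / 139425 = -0.00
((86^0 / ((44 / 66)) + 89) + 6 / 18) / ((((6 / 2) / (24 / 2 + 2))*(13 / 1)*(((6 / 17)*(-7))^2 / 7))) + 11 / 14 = 1125701 / 29484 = 38.18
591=591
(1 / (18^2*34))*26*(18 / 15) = 13 / 4590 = 0.00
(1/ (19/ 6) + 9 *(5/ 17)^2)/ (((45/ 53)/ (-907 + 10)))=-31741541/ 27455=-1156.13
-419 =-419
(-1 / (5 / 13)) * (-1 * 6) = 78 / 5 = 15.60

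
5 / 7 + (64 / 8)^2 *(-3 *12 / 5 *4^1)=-1842.49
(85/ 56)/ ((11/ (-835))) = -70975/ 616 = -115.22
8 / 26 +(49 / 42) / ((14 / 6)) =21 / 26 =0.81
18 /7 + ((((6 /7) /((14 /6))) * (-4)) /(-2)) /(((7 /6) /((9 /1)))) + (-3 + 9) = 14.24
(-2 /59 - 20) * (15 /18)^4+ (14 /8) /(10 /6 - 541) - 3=-65285633 /5154948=-12.66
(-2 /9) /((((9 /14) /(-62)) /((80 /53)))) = 138880 /4293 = 32.35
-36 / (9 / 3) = -12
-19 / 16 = -1.19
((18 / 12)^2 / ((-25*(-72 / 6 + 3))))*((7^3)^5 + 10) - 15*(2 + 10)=4747561491953 / 100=47475614919.53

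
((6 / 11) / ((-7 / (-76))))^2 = 207936 / 5929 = 35.07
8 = 8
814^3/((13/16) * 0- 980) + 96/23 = -3101257058/5635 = -550356.18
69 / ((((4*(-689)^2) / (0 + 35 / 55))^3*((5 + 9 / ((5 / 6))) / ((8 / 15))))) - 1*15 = -1349900394489960276206791 / 89993359632664018414312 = -15.00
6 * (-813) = -4878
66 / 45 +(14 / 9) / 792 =26171 / 17820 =1.47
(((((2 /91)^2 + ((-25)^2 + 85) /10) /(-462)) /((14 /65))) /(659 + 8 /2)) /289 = -979925 /263147688804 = -0.00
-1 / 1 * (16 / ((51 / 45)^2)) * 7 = -25200 / 289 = -87.20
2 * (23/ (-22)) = -23/ 11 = -2.09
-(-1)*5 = 5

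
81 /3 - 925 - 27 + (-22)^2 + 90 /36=-877 /2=-438.50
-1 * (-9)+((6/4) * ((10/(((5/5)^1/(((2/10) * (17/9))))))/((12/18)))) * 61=1055/2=527.50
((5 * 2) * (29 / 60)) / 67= 29 / 402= 0.07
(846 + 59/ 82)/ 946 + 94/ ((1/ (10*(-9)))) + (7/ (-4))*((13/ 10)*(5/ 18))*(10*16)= -5976297721/ 698148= -8560.22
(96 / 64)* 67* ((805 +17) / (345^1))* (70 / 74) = 192759 / 851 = 226.51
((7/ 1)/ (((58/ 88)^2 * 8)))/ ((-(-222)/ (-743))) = -629321/ 93351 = -6.74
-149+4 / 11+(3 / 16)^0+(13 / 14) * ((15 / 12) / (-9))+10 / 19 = -15509569 / 105336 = -147.24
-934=-934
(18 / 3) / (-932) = -3 / 466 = -0.01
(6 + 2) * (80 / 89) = 640 / 89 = 7.19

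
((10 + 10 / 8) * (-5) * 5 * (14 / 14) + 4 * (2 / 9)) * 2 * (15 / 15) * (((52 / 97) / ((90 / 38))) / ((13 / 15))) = -383534 / 2619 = -146.44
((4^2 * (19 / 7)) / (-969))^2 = 256 / 127449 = 0.00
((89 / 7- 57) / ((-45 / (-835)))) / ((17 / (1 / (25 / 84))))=-162.42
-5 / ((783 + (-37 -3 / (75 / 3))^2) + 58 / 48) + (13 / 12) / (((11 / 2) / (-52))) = -10964335858 / 1070240853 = -10.24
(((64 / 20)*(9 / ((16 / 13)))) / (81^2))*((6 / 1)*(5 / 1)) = 26 / 243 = 0.11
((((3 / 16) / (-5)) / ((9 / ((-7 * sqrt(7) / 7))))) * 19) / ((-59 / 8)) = -19 * sqrt(7) / 1770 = -0.03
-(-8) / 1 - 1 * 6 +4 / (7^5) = 33618 / 16807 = 2.00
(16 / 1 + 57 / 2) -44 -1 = -1 / 2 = -0.50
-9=-9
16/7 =2.29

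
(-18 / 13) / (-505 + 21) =0.00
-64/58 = -32/29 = -1.10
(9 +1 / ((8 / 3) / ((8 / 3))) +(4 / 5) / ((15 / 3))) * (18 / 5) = 4572 / 125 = 36.58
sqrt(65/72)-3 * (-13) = sqrt(130)/12+39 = 39.95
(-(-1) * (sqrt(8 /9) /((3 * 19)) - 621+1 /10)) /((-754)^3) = 0.00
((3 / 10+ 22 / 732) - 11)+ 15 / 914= -8909657 / 836310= -10.65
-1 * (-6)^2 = -36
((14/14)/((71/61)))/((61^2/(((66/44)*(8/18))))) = 2/12993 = 0.00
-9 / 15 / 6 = -1 / 10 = -0.10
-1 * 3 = -3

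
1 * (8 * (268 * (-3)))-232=-6664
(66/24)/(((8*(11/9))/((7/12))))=21/128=0.16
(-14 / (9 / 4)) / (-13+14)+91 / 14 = 5 / 18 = 0.28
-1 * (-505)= 505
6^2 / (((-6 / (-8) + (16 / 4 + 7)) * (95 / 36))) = 1.16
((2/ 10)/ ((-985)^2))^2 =1/ 23533413765625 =0.00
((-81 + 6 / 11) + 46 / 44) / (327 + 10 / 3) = -5241 / 21802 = -0.24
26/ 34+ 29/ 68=81/ 68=1.19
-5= -5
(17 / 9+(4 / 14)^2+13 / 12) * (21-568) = -2946689 / 1764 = -1670.46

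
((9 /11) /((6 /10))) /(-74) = -15 /814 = -0.02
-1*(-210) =210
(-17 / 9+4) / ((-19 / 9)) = -1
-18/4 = -9/2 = -4.50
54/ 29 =1.86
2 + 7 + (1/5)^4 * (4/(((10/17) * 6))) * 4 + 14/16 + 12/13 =10535197/975000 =10.81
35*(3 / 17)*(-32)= -3360 / 17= -197.65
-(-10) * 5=50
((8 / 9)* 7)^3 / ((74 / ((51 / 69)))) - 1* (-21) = 14520695 / 620379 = 23.41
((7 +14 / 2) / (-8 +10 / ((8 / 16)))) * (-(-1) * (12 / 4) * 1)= 7 / 2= 3.50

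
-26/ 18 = -13/ 9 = -1.44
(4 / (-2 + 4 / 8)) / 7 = -0.38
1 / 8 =0.12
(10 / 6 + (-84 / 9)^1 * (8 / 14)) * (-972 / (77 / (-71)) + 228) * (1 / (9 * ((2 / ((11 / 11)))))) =-14428 / 63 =-229.02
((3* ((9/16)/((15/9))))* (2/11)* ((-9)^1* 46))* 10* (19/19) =-16767/22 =-762.14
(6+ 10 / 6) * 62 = 1426 / 3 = 475.33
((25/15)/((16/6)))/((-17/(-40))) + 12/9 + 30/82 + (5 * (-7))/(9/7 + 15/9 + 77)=9591527/3510789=2.73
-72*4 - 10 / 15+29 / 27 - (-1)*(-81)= -368.59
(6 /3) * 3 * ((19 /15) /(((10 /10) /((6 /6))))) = 7.60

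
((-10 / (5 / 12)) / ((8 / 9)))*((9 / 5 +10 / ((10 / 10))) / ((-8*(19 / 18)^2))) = 129033 / 3610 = 35.74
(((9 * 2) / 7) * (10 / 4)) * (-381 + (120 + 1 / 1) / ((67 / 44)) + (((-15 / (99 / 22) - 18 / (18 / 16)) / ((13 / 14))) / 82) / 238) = -8237701380 / 4249609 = -1938.46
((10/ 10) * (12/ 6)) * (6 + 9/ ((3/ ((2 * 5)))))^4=3359232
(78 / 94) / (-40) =-39 / 1880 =-0.02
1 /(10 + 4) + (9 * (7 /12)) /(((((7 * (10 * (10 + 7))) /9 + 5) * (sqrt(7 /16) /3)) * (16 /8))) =0.16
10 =10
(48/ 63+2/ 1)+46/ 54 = 683/ 189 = 3.61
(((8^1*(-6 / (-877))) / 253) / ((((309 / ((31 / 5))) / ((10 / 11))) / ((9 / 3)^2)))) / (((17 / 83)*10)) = 370512 / 21368249705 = 0.00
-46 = -46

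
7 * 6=42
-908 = -908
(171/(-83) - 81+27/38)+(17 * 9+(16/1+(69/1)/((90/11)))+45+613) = 17814193/23655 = 753.08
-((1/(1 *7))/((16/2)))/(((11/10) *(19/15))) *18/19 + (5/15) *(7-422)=-23073535/166782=-138.35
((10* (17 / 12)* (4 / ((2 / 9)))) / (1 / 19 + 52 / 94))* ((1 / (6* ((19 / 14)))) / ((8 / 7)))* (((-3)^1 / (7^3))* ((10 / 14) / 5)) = -11985 / 212072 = -0.06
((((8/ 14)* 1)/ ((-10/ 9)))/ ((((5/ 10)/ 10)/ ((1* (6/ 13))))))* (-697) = 301104/ 91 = 3308.84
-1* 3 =-3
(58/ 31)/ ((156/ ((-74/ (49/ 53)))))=-56869/ 59241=-0.96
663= 663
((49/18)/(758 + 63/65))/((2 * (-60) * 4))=-637/85247424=-0.00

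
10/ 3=3.33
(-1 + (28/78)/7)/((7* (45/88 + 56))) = -3256/1357629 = -0.00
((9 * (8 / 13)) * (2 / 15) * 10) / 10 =48 / 65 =0.74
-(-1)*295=295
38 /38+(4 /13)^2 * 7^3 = 5657 /169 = 33.47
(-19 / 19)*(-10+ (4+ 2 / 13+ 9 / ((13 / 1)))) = 67 / 13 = 5.15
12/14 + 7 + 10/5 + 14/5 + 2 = 513/35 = 14.66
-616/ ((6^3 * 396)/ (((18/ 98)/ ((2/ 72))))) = -1/ 21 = -0.05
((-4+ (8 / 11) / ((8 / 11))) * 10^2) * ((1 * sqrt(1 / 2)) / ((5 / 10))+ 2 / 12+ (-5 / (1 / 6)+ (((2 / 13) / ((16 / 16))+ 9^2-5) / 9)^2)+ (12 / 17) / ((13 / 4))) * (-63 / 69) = 6300 * sqrt(2) / 23+ 759860850 / 66079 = 11886.65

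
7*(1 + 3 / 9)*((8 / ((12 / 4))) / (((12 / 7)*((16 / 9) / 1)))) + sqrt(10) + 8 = sqrt(10) + 97 / 6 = 19.33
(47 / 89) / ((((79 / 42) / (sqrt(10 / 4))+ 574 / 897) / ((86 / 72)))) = -42489877885 / 105867743067+ 99915719813*sqrt(10) / 423470972268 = 0.34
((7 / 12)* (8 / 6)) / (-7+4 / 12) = -0.12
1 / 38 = 0.03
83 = 83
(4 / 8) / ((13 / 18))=0.69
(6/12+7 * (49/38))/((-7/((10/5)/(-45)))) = 362/5985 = 0.06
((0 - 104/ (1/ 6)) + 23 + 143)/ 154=-229/ 77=-2.97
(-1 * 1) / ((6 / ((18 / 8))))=-3 / 8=-0.38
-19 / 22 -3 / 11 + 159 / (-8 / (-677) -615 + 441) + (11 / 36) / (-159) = -7609880471 / 3708264780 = -2.05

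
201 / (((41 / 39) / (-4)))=-31356 / 41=-764.78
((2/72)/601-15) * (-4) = 60.00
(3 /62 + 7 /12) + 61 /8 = 6143 /744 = 8.26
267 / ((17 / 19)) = 5073 / 17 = 298.41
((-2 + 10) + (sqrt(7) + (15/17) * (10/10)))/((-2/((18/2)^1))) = -1359/34-9 * sqrt(7)/2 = -51.88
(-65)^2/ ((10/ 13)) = 10985/ 2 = 5492.50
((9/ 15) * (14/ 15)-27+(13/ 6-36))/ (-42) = 9041/ 6300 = 1.44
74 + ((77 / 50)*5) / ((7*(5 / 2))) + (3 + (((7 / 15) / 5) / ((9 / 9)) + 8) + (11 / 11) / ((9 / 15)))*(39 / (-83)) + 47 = 115.44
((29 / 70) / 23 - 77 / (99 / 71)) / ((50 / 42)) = -46.37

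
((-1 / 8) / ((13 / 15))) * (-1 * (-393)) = -5895 / 104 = -56.68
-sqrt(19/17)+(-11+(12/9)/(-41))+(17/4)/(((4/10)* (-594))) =-2152973/194832-sqrt(323)/17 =-12.11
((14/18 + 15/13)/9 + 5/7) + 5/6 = 25979/14742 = 1.76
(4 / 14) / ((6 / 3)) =1 / 7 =0.14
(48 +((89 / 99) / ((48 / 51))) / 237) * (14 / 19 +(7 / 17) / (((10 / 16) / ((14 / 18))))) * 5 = 163613539663 / 545655528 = 299.85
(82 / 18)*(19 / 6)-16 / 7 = 4589 / 378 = 12.14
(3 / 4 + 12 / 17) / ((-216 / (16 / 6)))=-11 / 612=-0.02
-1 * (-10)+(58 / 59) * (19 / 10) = 3501 / 295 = 11.87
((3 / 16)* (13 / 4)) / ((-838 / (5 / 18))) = -65 / 321792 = -0.00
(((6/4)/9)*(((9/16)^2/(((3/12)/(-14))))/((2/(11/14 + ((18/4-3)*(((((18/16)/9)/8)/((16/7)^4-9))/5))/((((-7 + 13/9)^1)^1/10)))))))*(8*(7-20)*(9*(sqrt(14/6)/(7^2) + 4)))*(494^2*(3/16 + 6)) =378010046890042281*sqrt(21)/33908940800 + 1134030140670126843/173004800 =6605991279.58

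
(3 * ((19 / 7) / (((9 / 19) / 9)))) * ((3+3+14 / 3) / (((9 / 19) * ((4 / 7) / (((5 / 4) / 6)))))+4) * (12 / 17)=1428116 / 1071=1333.44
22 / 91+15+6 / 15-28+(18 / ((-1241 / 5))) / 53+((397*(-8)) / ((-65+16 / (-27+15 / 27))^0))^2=301869686081311 / 29926715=10086963.64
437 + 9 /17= 7438 /17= 437.53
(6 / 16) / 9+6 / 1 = 145 / 24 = 6.04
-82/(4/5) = -205/2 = -102.50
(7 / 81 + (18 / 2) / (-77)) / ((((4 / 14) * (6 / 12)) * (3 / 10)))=-1900 / 2673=-0.71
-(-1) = 1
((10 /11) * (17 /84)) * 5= 425 /462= 0.92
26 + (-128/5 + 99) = 497/5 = 99.40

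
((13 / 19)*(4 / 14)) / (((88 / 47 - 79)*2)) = -611 / 482125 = -0.00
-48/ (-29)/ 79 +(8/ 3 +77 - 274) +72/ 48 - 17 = -2884081/ 13746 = -209.81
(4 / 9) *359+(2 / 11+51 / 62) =985517 / 6138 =160.56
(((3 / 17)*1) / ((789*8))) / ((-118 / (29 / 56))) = -0.00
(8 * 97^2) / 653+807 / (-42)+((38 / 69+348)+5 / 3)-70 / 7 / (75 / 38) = 1391564029 / 3153990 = 441.21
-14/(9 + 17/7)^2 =-343/3200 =-0.11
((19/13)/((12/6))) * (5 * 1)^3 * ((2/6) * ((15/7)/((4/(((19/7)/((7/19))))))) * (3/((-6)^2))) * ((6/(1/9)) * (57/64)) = 2199166875/4566016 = 481.64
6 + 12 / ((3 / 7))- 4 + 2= 32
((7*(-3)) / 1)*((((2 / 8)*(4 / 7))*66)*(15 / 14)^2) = -22275 / 98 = -227.30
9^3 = 729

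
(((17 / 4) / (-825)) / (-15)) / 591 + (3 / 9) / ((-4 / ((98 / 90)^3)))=-127472003 / 1184807250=-0.11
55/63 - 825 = -824.13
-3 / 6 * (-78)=39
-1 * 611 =-611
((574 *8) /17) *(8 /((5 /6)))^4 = 24376246272 /10625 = 2294234.94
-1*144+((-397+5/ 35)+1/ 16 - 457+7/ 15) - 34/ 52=-21795923/ 21840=-997.98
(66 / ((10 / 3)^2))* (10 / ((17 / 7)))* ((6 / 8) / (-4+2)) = -6237 / 680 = -9.17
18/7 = 2.57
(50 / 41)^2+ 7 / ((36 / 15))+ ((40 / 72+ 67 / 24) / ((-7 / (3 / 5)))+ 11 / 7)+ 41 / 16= 23301203 / 2824080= 8.25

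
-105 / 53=-1.98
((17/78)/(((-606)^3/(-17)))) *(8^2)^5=19394461696/1084906953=17.88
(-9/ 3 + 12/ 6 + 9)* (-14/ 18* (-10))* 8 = 4480/ 9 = 497.78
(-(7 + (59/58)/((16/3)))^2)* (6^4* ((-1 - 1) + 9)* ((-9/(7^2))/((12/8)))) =10820529747/188384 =57438.69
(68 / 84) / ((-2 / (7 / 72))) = -17 / 432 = -0.04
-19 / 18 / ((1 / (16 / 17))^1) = -152 / 153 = -0.99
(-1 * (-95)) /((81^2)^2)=95 /43046721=0.00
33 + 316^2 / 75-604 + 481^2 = 17409106 / 75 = 232121.41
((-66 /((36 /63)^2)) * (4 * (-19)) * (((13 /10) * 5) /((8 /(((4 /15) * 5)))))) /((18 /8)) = 133133 /18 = 7396.28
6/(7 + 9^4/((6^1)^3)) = 48/299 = 0.16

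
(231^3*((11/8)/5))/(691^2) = 135590301/19099240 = 7.10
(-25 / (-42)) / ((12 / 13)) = 325 / 504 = 0.64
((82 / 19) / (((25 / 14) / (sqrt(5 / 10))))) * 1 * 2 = 1148 * sqrt(2) / 475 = 3.42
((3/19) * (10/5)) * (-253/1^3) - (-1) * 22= -1100/19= -57.89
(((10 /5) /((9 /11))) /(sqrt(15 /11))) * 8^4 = 90112 * sqrt(165) /135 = 8574.15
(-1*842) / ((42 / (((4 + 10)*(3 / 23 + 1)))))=-21892 / 69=-317.28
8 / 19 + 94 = 1794 / 19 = 94.42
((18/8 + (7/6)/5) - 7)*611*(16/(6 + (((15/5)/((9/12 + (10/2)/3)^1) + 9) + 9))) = -4801849/2745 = -1749.31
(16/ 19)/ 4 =4/ 19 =0.21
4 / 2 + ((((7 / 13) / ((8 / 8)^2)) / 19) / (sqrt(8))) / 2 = 7 * sqrt(2) / 1976 + 2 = 2.01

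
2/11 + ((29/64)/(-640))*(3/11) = 81833/450560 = 0.18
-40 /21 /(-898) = 20 /9429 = 0.00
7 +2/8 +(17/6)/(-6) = 61/9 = 6.78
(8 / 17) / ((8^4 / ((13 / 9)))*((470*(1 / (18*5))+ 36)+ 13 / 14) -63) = 728 / 184810315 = 0.00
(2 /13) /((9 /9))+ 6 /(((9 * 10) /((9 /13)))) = 1 /5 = 0.20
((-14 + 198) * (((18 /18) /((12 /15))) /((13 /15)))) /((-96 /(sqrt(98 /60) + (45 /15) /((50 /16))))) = -805 * sqrt(30) /1248 - 69 /26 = -6.19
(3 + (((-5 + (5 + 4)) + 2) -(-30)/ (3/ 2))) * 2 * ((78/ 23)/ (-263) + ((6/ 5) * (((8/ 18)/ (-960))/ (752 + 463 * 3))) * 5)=-1743634541/ 2331163620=-0.75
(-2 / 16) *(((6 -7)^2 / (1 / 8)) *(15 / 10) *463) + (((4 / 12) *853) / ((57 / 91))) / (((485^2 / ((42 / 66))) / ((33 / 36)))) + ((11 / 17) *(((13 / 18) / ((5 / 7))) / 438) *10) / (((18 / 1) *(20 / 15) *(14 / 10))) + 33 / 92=-114759488083631449 / 165326205157200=-694.14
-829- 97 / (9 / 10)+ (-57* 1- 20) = -9124 / 9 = -1013.78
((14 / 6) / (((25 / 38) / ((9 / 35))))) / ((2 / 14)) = 798 / 125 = 6.38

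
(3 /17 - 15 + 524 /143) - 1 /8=-219455 /19448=-11.28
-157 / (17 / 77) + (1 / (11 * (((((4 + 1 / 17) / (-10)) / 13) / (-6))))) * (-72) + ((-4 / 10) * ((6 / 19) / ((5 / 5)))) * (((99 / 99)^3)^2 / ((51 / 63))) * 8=-1970.23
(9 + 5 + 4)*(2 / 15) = 12 / 5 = 2.40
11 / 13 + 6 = 6.85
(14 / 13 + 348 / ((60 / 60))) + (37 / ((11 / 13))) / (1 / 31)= 1704.62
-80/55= -16/11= -1.45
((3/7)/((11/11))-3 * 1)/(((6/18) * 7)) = -54/49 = -1.10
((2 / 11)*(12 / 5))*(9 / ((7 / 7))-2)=168 / 55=3.05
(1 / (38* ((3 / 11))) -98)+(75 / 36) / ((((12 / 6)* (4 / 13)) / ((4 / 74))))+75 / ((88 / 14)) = -31843391 / 371184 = -85.79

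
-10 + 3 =-7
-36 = -36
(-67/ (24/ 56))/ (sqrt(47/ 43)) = -469 *sqrt(2021)/ 141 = -149.53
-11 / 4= -2.75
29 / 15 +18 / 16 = 367 / 120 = 3.06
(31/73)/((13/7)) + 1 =1166/949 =1.23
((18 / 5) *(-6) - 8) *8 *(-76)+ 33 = 90149 / 5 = 18029.80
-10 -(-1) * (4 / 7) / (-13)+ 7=-3.04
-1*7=-7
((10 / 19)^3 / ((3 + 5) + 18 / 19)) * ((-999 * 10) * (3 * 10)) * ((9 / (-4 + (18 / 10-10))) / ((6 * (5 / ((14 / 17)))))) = 629370000 / 6364069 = 98.89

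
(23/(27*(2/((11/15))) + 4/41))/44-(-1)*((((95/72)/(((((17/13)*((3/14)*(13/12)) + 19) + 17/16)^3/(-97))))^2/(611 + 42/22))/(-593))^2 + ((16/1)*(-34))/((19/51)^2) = -97890986014278559520112904728575586442575456437446560847726877225809/24975341688177145147030357949925440112088634189884474872728250264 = -3919.51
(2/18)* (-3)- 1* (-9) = 8.67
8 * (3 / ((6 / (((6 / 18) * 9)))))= 12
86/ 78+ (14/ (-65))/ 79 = 16943/ 15405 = 1.10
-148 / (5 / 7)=-1036 / 5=-207.20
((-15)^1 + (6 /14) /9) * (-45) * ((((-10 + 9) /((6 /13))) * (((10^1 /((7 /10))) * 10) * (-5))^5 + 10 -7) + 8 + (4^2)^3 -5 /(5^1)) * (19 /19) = 31890625000325034942820 /117649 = 271065839916404176.35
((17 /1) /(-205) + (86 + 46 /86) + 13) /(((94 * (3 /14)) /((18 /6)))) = 6136683 /414305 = 14.81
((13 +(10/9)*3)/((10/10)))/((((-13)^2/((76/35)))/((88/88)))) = 532/2535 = 0.21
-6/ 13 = -0.46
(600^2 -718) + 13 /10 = 3592833 /10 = 359283.30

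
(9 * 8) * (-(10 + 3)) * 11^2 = -113256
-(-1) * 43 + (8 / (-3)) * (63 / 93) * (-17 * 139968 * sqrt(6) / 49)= 43 + 19035648 * sqrt(6) / 217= 214916.85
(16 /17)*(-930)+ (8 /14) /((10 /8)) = -520528 /595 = -874.84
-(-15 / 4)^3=3375 / 64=52.73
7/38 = 0.18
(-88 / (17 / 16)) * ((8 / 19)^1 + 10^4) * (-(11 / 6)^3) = 4945612672 / 969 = 5103831.45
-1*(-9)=9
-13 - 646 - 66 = -725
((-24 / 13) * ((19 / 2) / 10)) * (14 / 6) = -266 / 65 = -4.09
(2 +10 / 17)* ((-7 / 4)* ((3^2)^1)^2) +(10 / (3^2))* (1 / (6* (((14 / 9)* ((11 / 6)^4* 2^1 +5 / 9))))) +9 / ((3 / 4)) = -633498051 / 1785119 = -354.88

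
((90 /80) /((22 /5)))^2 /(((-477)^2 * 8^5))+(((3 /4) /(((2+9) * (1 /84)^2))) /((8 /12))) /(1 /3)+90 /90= 2165.91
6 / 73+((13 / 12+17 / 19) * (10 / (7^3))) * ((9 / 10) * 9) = 1045329 / 1902964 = 0.55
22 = 22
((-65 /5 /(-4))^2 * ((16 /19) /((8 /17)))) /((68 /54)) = 4563 /304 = 15.01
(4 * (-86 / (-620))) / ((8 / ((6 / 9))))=43 / 930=0.05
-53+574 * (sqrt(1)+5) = 3391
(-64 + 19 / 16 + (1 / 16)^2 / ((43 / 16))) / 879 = -21607 / 302376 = -0.07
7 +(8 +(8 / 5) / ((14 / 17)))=593 / 35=16.94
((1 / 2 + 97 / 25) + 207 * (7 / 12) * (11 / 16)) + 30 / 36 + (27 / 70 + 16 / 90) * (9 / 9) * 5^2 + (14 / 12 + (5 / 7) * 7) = 10935079 / 100800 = 108.48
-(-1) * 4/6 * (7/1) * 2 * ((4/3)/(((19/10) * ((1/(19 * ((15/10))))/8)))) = 4480/3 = 1493.33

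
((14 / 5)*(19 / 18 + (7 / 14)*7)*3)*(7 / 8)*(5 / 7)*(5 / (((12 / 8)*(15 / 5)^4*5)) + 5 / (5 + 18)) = 361907 / 67068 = 5.40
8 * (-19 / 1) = -152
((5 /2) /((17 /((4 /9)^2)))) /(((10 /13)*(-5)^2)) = 52 /34425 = 0.00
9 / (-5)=-9 / 5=-1.80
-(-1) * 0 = 0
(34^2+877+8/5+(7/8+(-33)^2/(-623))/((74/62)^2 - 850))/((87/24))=41346727760147/73666476135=561.27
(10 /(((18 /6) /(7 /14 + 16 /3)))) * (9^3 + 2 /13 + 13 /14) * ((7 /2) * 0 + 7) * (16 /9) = 186025000 /1053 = 176661.92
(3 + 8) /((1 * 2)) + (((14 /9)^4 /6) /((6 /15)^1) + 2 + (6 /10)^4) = 10.07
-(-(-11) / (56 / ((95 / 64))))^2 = -1092025 / 12845056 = -0.09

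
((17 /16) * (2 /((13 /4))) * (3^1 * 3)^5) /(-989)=-1003833 /25714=-39.04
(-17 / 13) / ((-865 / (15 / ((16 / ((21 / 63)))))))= 17 / 35984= 0.00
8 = 8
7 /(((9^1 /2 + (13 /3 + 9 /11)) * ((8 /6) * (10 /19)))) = 1881 /1820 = 1.03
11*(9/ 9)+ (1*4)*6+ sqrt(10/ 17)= sqrt(170)/ 17+ 35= 35.77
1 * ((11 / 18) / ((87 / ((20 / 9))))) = 110 / 7047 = 0.02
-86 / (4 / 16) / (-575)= 344 / 575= 0.60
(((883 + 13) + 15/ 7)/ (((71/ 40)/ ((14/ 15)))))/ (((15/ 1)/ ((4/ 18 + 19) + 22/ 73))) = 1290293584/ 2099115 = 614.68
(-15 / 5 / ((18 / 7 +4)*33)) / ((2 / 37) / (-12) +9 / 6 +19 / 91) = -70707 / 8710790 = -0.01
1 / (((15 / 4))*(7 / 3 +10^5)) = 4 / 1500035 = 0.00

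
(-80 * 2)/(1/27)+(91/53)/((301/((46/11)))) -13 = -108623379/25069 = -4332.98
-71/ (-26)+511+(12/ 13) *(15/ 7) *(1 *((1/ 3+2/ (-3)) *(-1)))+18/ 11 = 1033085/ 2002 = 516.03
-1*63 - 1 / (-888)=-55943 / 888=-63.00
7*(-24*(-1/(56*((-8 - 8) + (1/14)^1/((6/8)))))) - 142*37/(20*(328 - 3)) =-270542/271375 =-1.00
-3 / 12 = -1 / 4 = -0.25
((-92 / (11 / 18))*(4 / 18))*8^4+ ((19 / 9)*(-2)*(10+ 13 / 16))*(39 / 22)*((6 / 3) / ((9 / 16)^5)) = -272619470848 / 1948617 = -139904.08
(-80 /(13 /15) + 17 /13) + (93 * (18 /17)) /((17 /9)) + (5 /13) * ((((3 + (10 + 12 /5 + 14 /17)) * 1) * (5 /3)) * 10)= 734063 /11271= 65.13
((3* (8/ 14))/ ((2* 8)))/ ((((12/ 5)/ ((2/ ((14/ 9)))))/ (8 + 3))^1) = 495/ 784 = 0.63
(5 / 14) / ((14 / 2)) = 5 / 98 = 0.05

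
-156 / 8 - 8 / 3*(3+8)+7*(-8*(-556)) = 186523 / 6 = 31087.17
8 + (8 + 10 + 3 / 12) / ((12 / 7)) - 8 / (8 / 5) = 655 / 48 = 13.65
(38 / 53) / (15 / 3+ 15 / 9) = 57 / 530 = 0.11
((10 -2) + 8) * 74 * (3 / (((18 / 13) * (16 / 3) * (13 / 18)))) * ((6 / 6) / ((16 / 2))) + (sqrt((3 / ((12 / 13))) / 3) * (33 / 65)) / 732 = 11 * sqrt(39) / 95160 + 333 / 4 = 83.25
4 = 4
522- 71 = 451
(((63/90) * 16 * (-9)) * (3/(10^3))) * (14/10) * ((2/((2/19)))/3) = -8379/3125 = -2.68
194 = 194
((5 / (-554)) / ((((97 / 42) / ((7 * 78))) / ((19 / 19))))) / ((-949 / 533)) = 2350530 / 1961437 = 1.20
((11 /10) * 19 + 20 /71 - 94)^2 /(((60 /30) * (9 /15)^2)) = 2672993401 /362952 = 7364.59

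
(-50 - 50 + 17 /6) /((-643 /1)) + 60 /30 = 8299 /3858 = 2.15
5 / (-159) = -5 / 159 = -0.03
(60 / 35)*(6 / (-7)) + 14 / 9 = 38 / 441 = 0.09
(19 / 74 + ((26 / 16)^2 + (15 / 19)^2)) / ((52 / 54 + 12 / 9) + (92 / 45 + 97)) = 406298835 / 11695175488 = 0.03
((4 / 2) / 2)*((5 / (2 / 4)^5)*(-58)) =-9280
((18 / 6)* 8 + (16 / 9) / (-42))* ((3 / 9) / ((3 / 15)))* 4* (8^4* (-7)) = -370933760 / 81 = -4579429.14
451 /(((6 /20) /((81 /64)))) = 60885 /32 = 1902.66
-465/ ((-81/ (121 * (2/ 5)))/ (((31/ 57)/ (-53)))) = -232562/ 81567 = -2.85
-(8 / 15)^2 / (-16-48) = 1 / 225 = 0.00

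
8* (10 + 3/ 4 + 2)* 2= 204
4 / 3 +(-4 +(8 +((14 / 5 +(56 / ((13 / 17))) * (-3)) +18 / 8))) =-163261 / 780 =-209.31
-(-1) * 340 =340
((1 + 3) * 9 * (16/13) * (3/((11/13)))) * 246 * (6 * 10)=25505280/11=2318661.82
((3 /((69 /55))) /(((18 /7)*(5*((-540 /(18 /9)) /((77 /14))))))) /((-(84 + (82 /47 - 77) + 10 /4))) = 5687 /16878780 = 0.00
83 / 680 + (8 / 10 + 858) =858.92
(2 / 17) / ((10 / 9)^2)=81 / 850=0.10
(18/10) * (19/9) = 19/5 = 3.80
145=145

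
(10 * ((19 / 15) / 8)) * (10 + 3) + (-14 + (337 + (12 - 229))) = 1519 / 12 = 126.58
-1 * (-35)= 35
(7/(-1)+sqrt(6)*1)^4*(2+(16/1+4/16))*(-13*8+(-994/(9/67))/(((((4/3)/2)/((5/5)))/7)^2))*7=-44694484724.42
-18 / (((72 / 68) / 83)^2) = -1990921 / 18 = -110606.72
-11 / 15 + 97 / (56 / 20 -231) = -19826 / 17115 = -1.16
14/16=7/8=0.88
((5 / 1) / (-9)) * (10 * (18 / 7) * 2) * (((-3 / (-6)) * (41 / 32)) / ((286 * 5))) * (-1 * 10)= 0.13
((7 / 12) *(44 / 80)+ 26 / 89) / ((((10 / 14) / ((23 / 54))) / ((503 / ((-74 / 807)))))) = -285223502711 / 142257600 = -2004.98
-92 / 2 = -46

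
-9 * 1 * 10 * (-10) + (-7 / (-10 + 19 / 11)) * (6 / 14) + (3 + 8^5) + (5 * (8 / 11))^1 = 33708674 / 1001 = 33675.00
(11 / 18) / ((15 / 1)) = 11 / 270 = 0.04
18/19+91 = 1747/19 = 91.95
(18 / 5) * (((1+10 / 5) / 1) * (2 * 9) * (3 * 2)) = 5832 / 5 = 1166.40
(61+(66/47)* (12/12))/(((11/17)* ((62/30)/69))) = 51606135/16027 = 3219.95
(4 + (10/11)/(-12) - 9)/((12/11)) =-335/72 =-4.65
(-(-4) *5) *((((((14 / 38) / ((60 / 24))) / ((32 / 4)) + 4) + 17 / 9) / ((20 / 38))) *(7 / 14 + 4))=20203 / 20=1010.15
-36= -36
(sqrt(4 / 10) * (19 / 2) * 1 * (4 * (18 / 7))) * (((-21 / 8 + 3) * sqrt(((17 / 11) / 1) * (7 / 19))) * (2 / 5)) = 6.99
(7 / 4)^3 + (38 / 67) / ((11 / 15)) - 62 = -2635145 / 47168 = -55.87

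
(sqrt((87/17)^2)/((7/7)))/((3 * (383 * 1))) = 29/6511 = 0.00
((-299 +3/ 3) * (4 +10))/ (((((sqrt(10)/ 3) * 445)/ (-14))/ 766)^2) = -2159088400224/ 990125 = -2180622.04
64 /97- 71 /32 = -4839 /3104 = -1.56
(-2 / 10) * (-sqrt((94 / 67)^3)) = 94 * sqrt(6298) / 22445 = 0.33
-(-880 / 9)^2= -774400 / 81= -9560.49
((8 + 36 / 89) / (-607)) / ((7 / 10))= -7480 / 378161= -0.02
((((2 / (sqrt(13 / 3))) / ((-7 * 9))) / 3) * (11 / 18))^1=-11 * sqrt(39) / 22113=-0.00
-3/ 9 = -1/ 3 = -0.33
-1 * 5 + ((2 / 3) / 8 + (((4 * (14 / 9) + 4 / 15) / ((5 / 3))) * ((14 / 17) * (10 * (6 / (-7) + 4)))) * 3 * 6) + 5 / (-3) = 1807.25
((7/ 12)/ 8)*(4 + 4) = 7/ 12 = 0.58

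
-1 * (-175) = 175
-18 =-18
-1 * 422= -422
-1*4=-4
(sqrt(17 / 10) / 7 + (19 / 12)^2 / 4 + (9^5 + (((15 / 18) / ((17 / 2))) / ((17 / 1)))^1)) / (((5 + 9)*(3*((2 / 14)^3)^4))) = 282475249*sqrt(170) / 60 + 19436406140842202575 / 998784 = 19460130969235.54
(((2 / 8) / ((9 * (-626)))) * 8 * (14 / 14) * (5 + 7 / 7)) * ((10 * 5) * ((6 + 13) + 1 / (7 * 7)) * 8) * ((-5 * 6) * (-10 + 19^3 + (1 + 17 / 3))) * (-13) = -43326990.85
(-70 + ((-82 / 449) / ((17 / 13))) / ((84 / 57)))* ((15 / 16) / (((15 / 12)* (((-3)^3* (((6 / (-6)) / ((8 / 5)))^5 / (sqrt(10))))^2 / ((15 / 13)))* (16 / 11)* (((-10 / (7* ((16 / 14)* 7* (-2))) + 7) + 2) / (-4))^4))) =-2.36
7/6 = 1.17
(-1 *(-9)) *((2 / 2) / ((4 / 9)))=81 / 4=20.25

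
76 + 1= 77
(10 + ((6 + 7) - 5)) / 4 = 9 / 2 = 4.50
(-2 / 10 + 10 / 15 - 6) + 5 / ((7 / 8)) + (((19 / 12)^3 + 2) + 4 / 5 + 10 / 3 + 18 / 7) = 777473 / 60480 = 12.86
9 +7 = 16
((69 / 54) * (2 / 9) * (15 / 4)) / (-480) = -23 / 10368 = -0.00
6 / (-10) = -3 / 5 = -0.60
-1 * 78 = -78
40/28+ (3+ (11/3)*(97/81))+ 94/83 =1405060/141183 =9.95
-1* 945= -945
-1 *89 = -89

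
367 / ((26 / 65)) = 1835 / 2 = 917.50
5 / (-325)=-1 / 65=-0.02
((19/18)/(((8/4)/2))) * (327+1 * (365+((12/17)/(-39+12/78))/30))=94062901/128775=730.44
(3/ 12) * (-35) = -35/ 4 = -8.75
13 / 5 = 2.60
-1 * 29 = -29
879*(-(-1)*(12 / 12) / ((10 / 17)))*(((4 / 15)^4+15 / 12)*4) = 1265916169 / 168750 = 7501.73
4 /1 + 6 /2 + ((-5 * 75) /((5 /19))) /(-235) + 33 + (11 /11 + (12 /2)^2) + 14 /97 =379346 /4559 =83.21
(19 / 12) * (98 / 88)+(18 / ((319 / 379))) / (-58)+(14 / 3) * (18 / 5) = 40396247 / 2220240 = 18.19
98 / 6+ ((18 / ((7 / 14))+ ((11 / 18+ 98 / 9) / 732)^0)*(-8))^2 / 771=33403 / 257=129.97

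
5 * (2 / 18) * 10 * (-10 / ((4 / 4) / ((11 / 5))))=-1100 / 9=-122.22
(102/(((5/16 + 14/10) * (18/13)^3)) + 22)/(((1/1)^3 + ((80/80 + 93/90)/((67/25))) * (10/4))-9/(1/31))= -396474376/2463389739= -0.16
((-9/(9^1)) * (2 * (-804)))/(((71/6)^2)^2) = 0.08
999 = 999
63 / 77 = 9 / 11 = 0.82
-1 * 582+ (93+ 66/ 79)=-38565/ 79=-488.16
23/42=0.55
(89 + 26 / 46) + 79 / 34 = 91.89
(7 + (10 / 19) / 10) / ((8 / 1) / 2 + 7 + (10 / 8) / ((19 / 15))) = 536 / 911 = 0.59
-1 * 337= -337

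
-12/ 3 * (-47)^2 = -8836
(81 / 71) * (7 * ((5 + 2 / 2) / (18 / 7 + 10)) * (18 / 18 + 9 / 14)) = 39123 / 6248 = 6.26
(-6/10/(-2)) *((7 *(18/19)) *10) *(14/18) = 294/19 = 15.47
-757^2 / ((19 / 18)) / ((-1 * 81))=1146098 / 171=6702.33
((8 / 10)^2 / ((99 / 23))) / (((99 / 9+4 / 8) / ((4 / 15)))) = 128 / 37125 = 0.00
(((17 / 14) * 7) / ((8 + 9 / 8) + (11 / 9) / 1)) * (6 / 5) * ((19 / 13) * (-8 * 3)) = -1674432 / 48425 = -34.58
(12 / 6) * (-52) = -104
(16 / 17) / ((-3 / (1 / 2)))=-8 / 51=-0.16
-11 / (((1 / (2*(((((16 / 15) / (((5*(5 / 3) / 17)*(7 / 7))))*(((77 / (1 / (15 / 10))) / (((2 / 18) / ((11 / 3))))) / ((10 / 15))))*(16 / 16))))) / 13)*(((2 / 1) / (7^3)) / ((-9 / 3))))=228827122524 / 125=1830616980.19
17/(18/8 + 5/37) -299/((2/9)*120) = -115361/28240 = -4.09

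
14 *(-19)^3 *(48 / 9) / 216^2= -48013 / 4374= -10.98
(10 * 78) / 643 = 780 / 643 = 1.21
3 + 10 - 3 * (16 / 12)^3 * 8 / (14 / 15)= -47.95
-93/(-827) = 93/827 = 0.11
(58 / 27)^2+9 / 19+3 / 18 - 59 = -1488847 / 27702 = -53.75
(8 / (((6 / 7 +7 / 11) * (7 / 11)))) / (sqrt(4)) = 484 / 115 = 4.21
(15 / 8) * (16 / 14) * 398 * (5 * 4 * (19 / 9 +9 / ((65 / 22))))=3430760 / 39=87968.21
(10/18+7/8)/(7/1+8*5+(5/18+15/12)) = 103/3494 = 0.03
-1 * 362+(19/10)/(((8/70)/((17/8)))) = -20907/64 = -326.67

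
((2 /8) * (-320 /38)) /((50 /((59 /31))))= -236 /2945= -0.08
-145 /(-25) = 29 /5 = 5.80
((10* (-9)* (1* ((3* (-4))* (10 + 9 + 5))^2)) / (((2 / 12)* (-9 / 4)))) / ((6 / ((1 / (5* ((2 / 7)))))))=2322432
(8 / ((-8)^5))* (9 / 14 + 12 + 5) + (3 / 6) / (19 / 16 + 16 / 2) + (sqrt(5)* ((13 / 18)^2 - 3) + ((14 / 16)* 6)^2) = 33251773 / 1204224 - 803* sqrt(5) / 324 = 22.07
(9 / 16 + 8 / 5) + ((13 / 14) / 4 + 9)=6381 / 560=11.39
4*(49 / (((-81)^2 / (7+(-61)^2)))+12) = 1045616 / 6561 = 159.37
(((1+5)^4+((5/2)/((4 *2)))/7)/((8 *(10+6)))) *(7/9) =7.88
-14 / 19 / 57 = -14 / 1083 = -0.01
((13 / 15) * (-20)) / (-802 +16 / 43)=1118 / 51705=0.02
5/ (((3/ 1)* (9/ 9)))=5/ 3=1.67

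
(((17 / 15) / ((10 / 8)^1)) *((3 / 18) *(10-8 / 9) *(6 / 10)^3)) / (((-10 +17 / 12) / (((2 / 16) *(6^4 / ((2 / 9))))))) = -8129808 / 321875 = -25.26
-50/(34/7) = -175/17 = -10.29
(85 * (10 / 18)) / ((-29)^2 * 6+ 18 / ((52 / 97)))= 0.01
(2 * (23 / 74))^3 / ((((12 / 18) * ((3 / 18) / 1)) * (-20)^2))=0.01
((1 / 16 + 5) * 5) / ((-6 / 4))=-135 / 8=-16.88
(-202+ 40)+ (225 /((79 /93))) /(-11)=-161703 /869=-186.08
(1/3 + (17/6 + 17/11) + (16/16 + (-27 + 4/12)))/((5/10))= -461/11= -41.91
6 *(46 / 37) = 276 / 37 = 7.46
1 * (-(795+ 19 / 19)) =-796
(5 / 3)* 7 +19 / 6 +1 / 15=14.90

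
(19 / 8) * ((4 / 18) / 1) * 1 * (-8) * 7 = -266 / 9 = -29.56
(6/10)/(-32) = -3/160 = -0.02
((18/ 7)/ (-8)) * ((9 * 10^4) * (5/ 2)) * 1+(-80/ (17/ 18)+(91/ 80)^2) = -55143526561/ 761600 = -72404.84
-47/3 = -15.67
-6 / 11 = -0.55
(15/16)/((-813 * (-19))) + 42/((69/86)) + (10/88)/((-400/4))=2727678189/52107880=52.35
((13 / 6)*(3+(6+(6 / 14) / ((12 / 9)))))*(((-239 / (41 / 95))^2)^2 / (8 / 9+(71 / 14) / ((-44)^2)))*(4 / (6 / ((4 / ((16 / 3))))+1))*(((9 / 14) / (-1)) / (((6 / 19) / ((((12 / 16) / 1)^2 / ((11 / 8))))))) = -116974360050206261996250 / 148332672173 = -788594706321.88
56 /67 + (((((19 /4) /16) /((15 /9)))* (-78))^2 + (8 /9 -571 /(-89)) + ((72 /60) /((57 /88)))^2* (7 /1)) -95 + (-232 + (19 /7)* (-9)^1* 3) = -607851085970147 /3471782630400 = -175.08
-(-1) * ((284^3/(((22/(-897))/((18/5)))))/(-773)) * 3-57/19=13048751.01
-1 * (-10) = 10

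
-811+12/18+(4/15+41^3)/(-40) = -506673/200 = -2533.36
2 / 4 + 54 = 54.50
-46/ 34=-23/ 17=-1.35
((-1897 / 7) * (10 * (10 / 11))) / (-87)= 27100 / 957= 28.32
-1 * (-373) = 373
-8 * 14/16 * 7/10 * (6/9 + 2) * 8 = -1568/15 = -104.53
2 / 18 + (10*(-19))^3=-61730999 / 9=-6858999.89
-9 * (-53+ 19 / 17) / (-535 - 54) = -7938 / 10013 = -0.79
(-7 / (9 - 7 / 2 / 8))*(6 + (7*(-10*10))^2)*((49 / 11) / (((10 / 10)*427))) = -34924064 / 8357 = -4179.02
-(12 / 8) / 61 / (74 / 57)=-0.02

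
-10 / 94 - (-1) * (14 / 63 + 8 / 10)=1937 / 2115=0.92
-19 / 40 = -0.48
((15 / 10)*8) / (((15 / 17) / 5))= 68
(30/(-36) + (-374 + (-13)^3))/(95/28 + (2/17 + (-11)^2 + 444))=-3672578/811833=-4.52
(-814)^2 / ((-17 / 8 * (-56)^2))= -165649 / 1666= -99.43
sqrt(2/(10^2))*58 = 29*sqrt(2)/5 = 8.20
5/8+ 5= 45/8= 5.62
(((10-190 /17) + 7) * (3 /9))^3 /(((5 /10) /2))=143748 /4913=29.26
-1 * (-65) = 65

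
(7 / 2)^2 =49 / 4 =12.25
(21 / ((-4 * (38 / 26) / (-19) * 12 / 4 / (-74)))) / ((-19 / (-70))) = -117845 / 19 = -6202.37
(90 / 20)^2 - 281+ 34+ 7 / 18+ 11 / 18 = -903 / 4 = -225.75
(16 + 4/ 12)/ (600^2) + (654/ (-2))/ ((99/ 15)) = -588599461/ 11880000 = -49.55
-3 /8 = -0.38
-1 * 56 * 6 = -336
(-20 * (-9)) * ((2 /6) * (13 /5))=156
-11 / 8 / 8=-11 / 64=-0.17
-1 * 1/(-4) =1/4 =0.25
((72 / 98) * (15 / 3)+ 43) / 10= 2287 / 490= 4.67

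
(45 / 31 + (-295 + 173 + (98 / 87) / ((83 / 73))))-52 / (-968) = -6473760863 / 54171942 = -119.50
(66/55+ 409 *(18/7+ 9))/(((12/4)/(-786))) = -43409994/35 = -1240285.54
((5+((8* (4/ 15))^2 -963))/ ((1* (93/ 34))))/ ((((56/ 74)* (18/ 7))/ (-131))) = 8838363937/ 376650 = 23465.72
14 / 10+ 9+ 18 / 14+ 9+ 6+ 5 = 1109 / 35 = 31.69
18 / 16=9 / 8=1.12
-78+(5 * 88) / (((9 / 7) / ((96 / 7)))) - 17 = 13795 / 3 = 4598.33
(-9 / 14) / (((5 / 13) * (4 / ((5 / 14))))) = -117 / 784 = -0.15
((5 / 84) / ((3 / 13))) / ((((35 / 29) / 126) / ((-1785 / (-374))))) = 5655 / 44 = 128.52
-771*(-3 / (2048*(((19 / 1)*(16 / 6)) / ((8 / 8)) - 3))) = 0.02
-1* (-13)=13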